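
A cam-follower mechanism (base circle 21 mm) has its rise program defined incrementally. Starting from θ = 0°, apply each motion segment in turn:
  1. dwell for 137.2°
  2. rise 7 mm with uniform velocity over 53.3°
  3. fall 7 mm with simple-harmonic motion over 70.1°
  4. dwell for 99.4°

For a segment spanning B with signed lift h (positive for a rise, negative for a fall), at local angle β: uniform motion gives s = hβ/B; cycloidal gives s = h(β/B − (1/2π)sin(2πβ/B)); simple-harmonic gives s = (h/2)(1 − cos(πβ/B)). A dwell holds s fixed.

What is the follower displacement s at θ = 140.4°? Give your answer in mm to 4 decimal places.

seg 1 [0°–137.2°] dwell: s stays 0.0000
seg 2 [137.2°–190.5°] uniform, h=7: θ=140.4° here. β=3.2, B=53.3. 7·3.2/53.3 = 0.4203 → s = 0.4203

0.4203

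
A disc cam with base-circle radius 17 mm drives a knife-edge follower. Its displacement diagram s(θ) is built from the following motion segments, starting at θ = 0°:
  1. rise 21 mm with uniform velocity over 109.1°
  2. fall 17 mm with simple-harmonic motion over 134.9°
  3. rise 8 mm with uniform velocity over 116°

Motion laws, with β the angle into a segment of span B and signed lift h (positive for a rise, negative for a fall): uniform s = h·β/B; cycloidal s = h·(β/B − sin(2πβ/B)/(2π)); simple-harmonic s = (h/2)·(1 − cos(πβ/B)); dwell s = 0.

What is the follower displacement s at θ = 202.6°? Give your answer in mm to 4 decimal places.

seg 1 [0°–109.1°] uniform, h=21: full span → s += 21 → s = 21.0000
seg 2 [109.1°–244°] simple-harmonic, h=-17: θ=202.6° here. β=93.5, B=134.9. -17/2·(1 − cos(π·0.6931)) = -13.3461 → s = 7.6539

7.6539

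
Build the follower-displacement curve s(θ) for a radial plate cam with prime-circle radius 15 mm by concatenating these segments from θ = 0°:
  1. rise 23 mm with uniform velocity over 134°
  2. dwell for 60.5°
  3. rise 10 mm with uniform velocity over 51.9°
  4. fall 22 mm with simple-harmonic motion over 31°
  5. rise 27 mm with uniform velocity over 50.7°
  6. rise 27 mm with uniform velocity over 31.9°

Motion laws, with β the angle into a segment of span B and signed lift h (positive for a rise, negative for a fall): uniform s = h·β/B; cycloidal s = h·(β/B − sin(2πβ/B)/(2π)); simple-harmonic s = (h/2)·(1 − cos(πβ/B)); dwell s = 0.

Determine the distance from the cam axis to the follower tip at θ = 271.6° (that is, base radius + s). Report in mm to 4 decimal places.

seg 1 [0°–134°] uniform, h=23: full span → s += 23 → s = 23.0000
seg 2 [134°–194.5°] dwell: s stays 23.0000
seg 3 [194.5°–246.4°] uniform, h=10: full span → s += 10 → s = 33.0000
seg 4 [246.4°–277.4°] simple-harmonic, h=-22: θ=271.6° here. β=25.2, B=31. -22/2·(1 − cos(π·0.8129)) = -20.1539 → s = 12.8461
radial distance = base radius + s = 15 + 12.8461 = 27.8461

27.8461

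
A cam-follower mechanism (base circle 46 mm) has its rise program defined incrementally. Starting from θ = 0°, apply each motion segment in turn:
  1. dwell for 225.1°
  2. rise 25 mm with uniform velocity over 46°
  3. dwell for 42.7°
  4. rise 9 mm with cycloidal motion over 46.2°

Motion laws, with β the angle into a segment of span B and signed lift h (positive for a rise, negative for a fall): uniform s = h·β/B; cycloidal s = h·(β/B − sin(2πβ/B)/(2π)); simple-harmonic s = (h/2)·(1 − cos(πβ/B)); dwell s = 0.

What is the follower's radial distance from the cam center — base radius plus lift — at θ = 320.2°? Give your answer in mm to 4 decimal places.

seg 1 [0°–225.1°] dwell: s stays 0.0000
seg 2 [225.1°–271.1°] uniform, h=25: full span → s += 25 → s = 25.0000
seg 3 [271.1°–313.8°] dwell: s stays 25.0000
seg 4 [313.8°–360°] cycloidal, h=9: θ=320.2° here. β=6.4, B=46.2. 9·(0.1385 − sin(2π·0.1385)/(2π)) = 0.1516 → s = 25.1516
radial distance = base radius + s = 46 + 25.1516 = 71.1516

71.1516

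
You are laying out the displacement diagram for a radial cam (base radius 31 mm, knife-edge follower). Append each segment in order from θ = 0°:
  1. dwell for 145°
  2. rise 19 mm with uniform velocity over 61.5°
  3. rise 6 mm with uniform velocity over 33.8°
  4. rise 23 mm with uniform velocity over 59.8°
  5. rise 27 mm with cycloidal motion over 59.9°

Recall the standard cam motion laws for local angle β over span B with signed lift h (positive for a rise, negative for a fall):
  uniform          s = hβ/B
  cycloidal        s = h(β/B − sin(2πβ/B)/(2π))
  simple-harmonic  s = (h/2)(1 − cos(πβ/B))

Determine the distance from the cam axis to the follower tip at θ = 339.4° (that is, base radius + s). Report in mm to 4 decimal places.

seg 1 [0°–145°] dwell: s stays 0.0000
seg 2 [145°–206.5°] uniform, h=19: full span → s += 19 → s = 19.0000
seg 3 [206.5°–240.3°] uniform, h=6: full span → s += 6 → s = 25.0000
seg 4 [240.3°–300.1°] uniform, h=23: full span → s += 23 → s = 48.0000
seg 5 [300.1°–360°] cycloidal, h=27: θ=339.4° here. β=39.3, B=59.9. 27·(0.6561 − sin(2π·0.6561)/(2π)) = 21.2852 → s = 69.2852
radial distance = base radius + s = 31 + 69.2852 = 100.2852

100.2852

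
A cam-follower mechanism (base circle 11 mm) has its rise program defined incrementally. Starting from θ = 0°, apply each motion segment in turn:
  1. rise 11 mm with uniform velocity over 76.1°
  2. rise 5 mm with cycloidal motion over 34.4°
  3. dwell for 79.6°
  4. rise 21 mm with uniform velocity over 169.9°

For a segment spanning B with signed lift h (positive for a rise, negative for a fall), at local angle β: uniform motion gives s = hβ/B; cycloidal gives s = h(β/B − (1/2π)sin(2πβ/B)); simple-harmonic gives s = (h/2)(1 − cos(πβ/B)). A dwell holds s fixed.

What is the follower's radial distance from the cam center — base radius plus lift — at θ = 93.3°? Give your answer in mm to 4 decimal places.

seg 1 [0°–76.1°] uniform, h=11: full span → s += 11 → s = 11.0000
seg 2 [76.1°–110.5°] cycloidal, h=5: θ=93.3° here. β=17.2, B=34.4. 5·(0.5000 − sin(2π·0.5000)/(2π)) = 2.5000 → s = 13.5000
radial distance = base radius + s = 11 + 13.5000 = 24.5000

24.5000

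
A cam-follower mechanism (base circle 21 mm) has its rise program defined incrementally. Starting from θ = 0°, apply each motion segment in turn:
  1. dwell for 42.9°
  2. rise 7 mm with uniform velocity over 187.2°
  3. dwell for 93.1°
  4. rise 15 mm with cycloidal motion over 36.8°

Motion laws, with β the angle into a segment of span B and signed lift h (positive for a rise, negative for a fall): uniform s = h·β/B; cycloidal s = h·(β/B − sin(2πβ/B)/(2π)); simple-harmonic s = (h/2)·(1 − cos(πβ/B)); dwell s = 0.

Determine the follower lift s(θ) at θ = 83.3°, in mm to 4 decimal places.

seg 1 [0°–42.9°] dwell: s stays 0.0000
seg 2 [42.9°–230.1°] uniform, h=7: θ=83.3° here. β=40.4, B=187.2. 7·40.4/187.2 = 1.5107 → s = 1.5107

1.5107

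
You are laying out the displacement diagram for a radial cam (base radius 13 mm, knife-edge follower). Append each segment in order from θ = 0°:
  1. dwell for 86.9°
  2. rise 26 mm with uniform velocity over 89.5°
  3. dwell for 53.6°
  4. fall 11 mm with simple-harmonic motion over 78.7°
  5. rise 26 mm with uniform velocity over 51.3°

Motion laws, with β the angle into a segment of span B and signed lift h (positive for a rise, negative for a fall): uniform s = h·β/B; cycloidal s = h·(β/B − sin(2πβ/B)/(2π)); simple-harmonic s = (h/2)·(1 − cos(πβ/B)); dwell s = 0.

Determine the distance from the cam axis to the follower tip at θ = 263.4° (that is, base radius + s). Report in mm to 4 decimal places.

seg 1 [0°–86.9°] dwell: s stays 0.0000
seg 2 [86.9°–176.4°] uniform, h=26: full span → s += 26 → s = 26.0000
seg 3 [176.4°–230°] dwell: s stays 26.0000
seg 4 [230°–308.7°] simple-harmonic, h=-11: θ=263.4° here. β=33.4, B=78.7. -11/2·(1 − cos(π·0.4244)) = -4.2059 → s = 21.7941
radial distance = base radius + s = 13 + 21.7941 = 34.7941

34.7941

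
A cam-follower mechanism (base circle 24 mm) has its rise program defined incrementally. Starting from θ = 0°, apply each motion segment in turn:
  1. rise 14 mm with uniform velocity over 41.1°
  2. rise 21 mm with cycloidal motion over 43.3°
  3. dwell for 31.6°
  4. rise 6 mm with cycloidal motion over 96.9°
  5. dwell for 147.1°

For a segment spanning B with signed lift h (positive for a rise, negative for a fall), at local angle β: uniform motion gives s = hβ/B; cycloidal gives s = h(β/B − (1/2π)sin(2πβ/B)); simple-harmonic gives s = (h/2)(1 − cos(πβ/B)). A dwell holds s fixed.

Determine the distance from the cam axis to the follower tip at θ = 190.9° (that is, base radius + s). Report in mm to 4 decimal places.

seg 1 [0°–41.1°] uniform, h=14: full span → s += 14 → s = 14.0000
seg 2 [41.1°–84.4°] cycloidal, h=21: full span → s += 21 → s = 35.0000
seg 3 [84.4°–116°] dwell: s stays 35.0000
seg 4 [116°–212.9°] cycloidal, h=6: θ=190.9° here. β=74.9, B=96.9. 6·(0.7730 − sin(2π·0.7730)/(2π)) = 5.5828 → s = 40.5828
radial distance = base radius + s = 24 + 40.5828 = 64.5828

64.5828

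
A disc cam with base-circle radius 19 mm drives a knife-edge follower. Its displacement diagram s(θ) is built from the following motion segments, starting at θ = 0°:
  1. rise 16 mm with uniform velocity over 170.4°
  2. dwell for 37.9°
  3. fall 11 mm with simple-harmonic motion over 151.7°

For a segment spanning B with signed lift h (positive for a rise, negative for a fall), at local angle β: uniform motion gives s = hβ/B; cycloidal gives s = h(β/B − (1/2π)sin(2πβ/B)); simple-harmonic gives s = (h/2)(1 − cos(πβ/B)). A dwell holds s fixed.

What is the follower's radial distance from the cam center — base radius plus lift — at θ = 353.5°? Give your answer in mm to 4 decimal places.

seg 1 [0°–170.4°] uniform, h=16: full span → s += 16 → s = 16.0000
seg 2 [170.4°–208.3°] dwell: s stays 16.0000
seg 3 [208.3°–360°] simple-harmonic, h=-11: θ=353.5° here. β=145.2, B=151.7. -11/2·(1 − cos(π·0.9572)) = -10.9502 → s = 5.0498
radial distance = base radius + s = 19 + 5.0498 = 24.0498

24.0498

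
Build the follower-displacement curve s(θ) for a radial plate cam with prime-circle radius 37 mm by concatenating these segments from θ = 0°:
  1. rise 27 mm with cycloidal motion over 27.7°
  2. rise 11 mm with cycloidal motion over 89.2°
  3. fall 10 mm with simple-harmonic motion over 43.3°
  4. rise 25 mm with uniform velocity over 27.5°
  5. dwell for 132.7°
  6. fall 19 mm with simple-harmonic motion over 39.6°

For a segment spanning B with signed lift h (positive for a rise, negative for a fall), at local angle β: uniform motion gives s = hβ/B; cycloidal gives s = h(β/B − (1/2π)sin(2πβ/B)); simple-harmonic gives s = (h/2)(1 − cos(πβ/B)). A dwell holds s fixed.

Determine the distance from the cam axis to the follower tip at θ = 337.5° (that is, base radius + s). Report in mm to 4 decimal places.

seg 1 [0°–27.7°] cycloidal, h=27: full span → s += 27 → s = 27.0000
seg 2 [27.7°–116.9°] cycloidal, h=11: full span → s += 11 → s = 38.0000
seg 3 [116.9°–160.2°] simple-harmonic, h=-10: full span → s += -10 → s = 28.0000
seg 4 [160.2°–187.7°] uniform, h=25: full span → s += 25 → s = 53.0000
seg 5 [187.7°–320.4°] dwell: s stays 53.0000
seg 6 [320.4°–360°] simple-harmonic, h=-19: θ=337.5° here. β=17.1, B=39.6. -19/2·(1 − cos(π·0.4318)) = -7.4806 → s = 45.5194
radial distance = base radius + s = 37 + 45.5194 = 82.5194

82.5194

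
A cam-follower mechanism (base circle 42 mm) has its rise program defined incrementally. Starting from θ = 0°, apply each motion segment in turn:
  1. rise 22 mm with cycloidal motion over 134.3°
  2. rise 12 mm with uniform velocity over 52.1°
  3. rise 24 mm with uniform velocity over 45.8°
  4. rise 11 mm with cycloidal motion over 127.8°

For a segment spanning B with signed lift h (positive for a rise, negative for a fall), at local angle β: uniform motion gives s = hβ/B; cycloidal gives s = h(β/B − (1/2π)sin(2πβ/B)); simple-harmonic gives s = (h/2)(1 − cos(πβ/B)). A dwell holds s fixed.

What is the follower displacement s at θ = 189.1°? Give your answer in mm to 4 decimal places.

seg 1 [0°–134.3°] cycloidal, h=22: full span → s += 22 → s = 22.0000
seg 2 [134.3°–186.4°] uniform, h=12: full span → s += 12 → s = 34.0000
seg 3 [186.4°–232.2°] uniform, h=24: θ=189.1° here. β=2.7, B=45.8. 24·2.7/45.8 = 1.4148 → s = 35.4148

35.4148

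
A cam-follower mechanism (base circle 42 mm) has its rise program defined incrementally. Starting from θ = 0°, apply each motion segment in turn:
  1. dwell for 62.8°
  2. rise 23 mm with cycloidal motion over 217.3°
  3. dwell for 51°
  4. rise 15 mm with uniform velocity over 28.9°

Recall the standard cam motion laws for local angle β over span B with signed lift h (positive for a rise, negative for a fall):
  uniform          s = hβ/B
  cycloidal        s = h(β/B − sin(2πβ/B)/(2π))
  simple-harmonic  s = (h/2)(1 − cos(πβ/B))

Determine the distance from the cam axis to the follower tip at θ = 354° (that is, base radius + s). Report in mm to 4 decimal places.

seg 1 [0°–62.8°] dwell: s stays 0.0000
seg 2 [62.8°–280.1°] cycloidal, h=23: full span → s += 23 → s = 23.0000
seg 3 [280.1°–331.1°] dwell: s stays 23.0000
seg 4 [331.1°–360°] uniform, h=15: θ=354° here. β=22.9, B=28.9. 15·22.9/28.9 = 11.8858 → s = 34.8858
radial distance = base radius + s = 42 + 34.8858 = 76.8858

76.8858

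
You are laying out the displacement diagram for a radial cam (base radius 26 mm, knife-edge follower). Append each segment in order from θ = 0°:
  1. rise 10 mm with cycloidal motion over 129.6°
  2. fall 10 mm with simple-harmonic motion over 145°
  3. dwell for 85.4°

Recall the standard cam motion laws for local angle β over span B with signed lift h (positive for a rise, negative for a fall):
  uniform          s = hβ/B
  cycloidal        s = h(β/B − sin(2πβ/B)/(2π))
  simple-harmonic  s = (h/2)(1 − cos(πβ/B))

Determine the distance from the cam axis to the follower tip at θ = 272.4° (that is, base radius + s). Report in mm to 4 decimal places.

seg 1 [0°–129.6°] cycloidal, h=10: full span → s += 10 → s = 10.0000
seg 2 [129.6°–274.6°] simple-harmonic, h=-10: θ=272.4° here. β=142.8, B=145. -10/2·(1 − cos(π·0.9848)) = -9.9943 → s = 0.0057
radial distance = base radius + s = 26 + 0.0057 = 26.0057

26.0057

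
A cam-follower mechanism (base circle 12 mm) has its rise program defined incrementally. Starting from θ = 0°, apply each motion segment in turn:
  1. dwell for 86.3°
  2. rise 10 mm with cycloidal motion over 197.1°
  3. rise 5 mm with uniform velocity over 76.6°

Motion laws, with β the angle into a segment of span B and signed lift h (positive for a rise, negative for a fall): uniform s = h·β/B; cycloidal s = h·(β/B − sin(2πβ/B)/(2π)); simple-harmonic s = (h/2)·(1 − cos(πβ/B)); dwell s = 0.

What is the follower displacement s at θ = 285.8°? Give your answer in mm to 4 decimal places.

seg 1 [0°–86.3°] dwell: s stays 0.0000
seg 2 [86.3°–283.4°] cycloidal, h=10: full span → s += 10 → s = 10.0000
seg 3 [283.4°–360°] uniform, h=5: θ=285.8° here. β=2.4, B=76.6. 5·2.4/76.6 = 0.1567 → s = 10.1567

10.1567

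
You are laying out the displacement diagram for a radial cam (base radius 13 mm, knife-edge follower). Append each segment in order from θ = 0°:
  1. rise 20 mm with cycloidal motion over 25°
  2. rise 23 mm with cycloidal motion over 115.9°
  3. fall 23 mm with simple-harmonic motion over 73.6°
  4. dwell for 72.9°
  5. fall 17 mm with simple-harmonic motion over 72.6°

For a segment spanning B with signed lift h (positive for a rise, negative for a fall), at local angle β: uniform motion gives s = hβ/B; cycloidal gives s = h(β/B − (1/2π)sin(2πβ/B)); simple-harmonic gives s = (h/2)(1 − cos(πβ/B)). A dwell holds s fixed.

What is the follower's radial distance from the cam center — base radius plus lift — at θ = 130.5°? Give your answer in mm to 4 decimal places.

seg 1 [0°–25°] cycloidal, h=20: full span → s += 20 → s = 20.0000
seg 2 [25°–140.9°] cycloidal, h=23: θ=130.5° here. β=105.5, B=115.9. 23·(0.9103 − sin(2π·0.9103)/(2π)) = 22.8924 → s = 42.8924
radial distance = base radius + s = 13 + 42.8924 = 55.8924

55.8924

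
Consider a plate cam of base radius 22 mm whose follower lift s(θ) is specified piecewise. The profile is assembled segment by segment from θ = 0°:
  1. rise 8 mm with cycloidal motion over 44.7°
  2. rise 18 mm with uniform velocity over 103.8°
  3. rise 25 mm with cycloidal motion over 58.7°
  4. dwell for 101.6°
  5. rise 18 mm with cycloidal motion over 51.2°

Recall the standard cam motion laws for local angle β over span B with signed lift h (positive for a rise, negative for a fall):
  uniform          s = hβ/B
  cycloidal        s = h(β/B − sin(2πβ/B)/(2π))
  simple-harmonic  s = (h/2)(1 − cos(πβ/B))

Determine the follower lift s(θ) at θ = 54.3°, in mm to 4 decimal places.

seg 1 [0°–44.7°] cycloidal, h=8: full span → s += 8 → s = 8.0000
seg 2 [44.7°–148.5°] uniform, h=18: θ=54.3° here. β=9.6, B=103.8. 18·9.6/103.8 = 1.6647 → s = 9.6647

9.6647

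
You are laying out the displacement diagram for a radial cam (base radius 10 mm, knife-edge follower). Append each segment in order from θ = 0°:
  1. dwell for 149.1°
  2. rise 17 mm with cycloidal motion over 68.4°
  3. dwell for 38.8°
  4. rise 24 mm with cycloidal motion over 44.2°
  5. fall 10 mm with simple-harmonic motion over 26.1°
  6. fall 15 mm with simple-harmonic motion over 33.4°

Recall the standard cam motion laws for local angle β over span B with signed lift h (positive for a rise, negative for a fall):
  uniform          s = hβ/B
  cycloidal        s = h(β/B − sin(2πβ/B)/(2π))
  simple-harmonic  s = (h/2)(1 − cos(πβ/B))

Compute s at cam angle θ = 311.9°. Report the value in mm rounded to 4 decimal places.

seg 1 [0°–149.1°] dwell: s stays 0.0000
seg 2 [149.1°–217.5°] cycloidal, h=17: full span → s += 17 → s = 17.0000
seg 3 [217.5°–256.3°] dwell: s stays 17.0000
seg 4 [256.3°–300.5°] cycloidal, h=24: full span → s += 24 → s = 41.0000
seg 5 [300.5°–326.6°] simple-harmonic, h=-10: θ=311.9° here. β=11.4, B=26.1. -10/2·(1 − cos(π·0.4368)) = -4.0135 → s = 36.9865

36.9865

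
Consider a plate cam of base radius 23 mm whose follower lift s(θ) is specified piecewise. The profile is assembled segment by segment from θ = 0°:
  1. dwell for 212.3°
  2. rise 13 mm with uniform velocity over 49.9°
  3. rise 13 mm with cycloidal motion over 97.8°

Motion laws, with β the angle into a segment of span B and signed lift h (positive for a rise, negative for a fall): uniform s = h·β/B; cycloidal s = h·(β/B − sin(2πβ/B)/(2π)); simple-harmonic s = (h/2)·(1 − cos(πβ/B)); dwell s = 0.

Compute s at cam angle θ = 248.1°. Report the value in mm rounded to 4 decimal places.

seg 1 [0°–212.3°] dwell: s stays 0.0000
seg 2 [212.3°–262.2°] uniform, h=13: θ=248.1° here. β=35.8, B=49.9. 13·35.8/49.9 = 9.3267 → s = 9.3267

9.3267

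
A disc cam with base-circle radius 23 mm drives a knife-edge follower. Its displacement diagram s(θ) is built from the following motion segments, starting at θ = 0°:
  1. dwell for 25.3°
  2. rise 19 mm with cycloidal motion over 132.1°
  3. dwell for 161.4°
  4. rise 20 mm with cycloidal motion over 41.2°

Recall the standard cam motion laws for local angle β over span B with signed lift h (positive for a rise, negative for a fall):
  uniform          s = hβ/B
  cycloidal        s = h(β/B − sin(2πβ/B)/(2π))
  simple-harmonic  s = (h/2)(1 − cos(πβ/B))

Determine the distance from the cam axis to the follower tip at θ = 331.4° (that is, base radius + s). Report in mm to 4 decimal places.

seg 1 [0°–25.3°] dwell: s stays 0.0000
seg 2 [25.3°–157.4°] cycloidal, h=19: full span → s += 19 → s = 19.0000
seg 3 [157.4°–318.8°] dwell: s stays 19.0000
seg 4 [318.8°–360°] cycloidal, h=20: θ=331.4° here. β=12.6, B=41.2. 20·(0.3058 − sin(2π·0.3058)/(2π)) = 3.1272 → s = 22.1272
radial distance = base radius + s = 23 + 22.1272 = 45.1272

45.1272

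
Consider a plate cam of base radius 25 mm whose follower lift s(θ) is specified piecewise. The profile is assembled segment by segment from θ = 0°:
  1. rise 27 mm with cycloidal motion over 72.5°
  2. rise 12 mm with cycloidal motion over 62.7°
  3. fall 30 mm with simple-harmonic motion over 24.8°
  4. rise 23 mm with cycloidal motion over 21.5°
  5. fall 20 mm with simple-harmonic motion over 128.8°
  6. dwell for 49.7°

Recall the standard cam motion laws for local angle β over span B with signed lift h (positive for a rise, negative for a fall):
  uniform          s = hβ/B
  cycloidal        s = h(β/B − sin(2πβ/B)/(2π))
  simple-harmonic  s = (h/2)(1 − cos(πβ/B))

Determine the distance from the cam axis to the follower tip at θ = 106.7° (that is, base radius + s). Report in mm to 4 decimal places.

seg 1 [0°–72.5°] cycloidal, h=27: full span → s += 27 → s = 27.0000
seg 2 [72.5°–135.2°] cycloidal, h=12: θ=106.7° here. β=34.2, B=62.7. 12·(0.5455 − sin(2π·0.5455)/(2π)) = 7.0835 → s = 34.0835
radial distance = base radius + s = 25 + 34.0835 = 59.0835

59.0835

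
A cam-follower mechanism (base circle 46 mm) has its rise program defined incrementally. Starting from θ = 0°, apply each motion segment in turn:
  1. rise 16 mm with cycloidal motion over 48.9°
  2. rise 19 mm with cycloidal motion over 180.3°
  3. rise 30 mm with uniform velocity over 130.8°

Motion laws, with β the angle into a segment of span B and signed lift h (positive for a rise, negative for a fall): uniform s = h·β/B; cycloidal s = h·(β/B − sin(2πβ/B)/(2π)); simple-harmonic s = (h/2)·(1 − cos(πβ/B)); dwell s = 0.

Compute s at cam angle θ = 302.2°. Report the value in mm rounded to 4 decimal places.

seg 1 [0°–48.9°] cycloidal, h=16: full span → s += 16 → s = 16.0000
seg 2 [48.9°–229.2°] cycloidal, h=19: full span → s += 19 → s = 35.0000
seg 3 [229.2°–360°] uniform, h=30: θ=302.2° here. β=73, B=130.8. 30·73/130.8 = 16.7431 → s = 51.7431

51.7431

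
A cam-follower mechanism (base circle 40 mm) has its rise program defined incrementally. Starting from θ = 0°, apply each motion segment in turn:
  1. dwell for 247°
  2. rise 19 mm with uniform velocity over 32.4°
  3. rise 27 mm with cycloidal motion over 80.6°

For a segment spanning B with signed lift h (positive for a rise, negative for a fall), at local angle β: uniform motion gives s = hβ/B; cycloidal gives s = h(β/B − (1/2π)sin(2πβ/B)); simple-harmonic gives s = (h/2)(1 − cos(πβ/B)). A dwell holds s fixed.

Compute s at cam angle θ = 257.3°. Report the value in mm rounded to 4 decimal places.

seg 1 [0°–247°] dwell: s stays 0.0000
seg 2 [247°–279.4°] uniform, h=19: θ=257.3° here. β=10.3, B=32.4. 19·10.3/32.4 = 6.0401 → s = 6.0401

6.0401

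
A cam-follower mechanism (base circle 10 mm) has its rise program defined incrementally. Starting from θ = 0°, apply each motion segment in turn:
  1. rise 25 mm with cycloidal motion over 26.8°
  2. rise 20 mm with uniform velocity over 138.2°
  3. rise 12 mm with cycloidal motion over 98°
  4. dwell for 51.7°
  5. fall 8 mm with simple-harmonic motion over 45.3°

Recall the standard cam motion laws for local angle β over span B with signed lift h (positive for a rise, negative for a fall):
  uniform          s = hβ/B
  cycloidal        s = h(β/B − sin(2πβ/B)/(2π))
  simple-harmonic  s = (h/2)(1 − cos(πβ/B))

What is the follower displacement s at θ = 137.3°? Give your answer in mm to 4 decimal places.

seg 1 [0°–26.8°] cycloidal, h=25: full span → s += 25 → s = 25.0000
seg 2 [26.8°–165°] uniform, h=20: θ=137.3° here. β=110.5, B=138.2. 20·110.5/138.2 = 15.9913 → s = 40.9913

40.9913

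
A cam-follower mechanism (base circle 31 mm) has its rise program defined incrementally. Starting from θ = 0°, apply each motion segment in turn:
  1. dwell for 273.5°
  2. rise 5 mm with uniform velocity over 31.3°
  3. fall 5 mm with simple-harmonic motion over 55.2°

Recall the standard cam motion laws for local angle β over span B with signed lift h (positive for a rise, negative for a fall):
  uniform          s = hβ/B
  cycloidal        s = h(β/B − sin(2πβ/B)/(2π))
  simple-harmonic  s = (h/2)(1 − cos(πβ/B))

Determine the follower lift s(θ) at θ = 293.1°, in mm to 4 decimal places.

seg 1 [0°–273.5°] dwell: s stays 0.0000
seg 2 [273.5°–304.8°] uniform, h=5: θ=293.1° here. β=19.6, B=31.3. 5·19.6/31.3 = 3.1310 → s = 3.1310

3.1310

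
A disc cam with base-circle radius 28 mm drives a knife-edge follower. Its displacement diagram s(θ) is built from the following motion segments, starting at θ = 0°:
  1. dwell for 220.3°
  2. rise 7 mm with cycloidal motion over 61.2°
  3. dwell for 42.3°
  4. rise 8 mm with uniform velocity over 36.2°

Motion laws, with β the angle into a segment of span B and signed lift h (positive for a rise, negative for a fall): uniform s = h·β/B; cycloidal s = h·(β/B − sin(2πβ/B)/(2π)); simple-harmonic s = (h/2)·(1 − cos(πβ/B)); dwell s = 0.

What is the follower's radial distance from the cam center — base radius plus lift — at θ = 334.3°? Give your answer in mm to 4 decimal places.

seg 1 [0°–220.3°] dwell: s stays 0.0000
seg 2 [220.3°–281.5°] cycloidal, h=7: full span → s += 7 → s = 7.0000
seg 3 [281.5°–323.8°] dwell: s stays 7.0000
seg 4 [323.8°–360°] uniform, h=8: θ=334.3° here. β=10.5, B=36.2. 8·10.5/36.2 = 2.3204 → s = 9.3204
radial distance = base radius + s = 28 + 9.3204 = 37.3204

37.3204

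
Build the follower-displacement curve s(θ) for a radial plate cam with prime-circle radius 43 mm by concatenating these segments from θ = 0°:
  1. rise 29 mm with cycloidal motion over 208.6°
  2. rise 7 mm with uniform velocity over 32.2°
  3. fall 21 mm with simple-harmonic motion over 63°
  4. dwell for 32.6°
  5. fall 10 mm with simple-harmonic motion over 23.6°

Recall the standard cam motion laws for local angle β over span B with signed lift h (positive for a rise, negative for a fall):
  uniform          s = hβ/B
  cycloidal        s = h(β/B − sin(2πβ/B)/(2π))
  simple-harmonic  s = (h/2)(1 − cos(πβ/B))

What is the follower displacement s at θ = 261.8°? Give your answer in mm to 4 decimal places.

seg 1 [0°–208.6°] cycloidal, h=29: full span → s += 29 → s = 29.0000
seg 2 [208.6°–240.8°] uniform, h=7: full span → s += 7 → s = 36.0000
seg 3 [240.8°–303.8°] simple-harmonic, h=-21: θ=261.8° here. β=21, B=63. -21/2·(1 − cos(π·0.3333)) = -5.2500 → s = 30.7500

30.7500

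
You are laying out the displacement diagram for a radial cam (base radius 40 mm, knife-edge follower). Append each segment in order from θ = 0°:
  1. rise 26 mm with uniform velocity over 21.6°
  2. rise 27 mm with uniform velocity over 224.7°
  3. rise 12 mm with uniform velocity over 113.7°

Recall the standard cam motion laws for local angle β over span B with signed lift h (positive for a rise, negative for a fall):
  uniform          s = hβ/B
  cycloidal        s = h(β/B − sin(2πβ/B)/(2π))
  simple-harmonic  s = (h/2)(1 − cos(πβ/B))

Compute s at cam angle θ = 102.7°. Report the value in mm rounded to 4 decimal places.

seg 1 [0°–21.6°] uniform, h=26: full span → s += 26 → s = 26.0000
seg 2 [21.6°–246.3°] uniform, h=27: θ=102.7° here. β=81.1, B=224.7. 27·81.1/224.7 = 9.7450 → s = 35.7450

35.7450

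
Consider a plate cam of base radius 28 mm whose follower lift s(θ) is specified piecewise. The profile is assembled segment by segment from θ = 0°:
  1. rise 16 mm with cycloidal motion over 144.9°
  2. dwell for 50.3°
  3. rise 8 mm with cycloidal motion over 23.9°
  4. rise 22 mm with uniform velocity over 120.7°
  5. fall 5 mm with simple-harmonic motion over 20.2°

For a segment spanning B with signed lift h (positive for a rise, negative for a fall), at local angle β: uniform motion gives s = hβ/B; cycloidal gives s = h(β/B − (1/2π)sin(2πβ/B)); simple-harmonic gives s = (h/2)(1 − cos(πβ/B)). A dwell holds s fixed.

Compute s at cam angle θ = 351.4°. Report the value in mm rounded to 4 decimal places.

seg 1 [0°–144.9°] cycloidal, h=16: full span → s += 16 → s = 16.0000
seg 2 [144.9°–195.2°] dwell: s stays 16.0000
seg 3 [195.2°–219.1°] cycloidal, h=8: full span → s += 8 → s = 24.0000
seg 4 [219.1°–339.8°] uniform, h=22: full span → s += 22 → s = 46.0000
seg 5 [339.8°–360°] simple-harmonic, h=-5: θ=351.4° here. β=11.6, B=20.2. -5/2·(1 − cos(π·0.5743)) = -3.0779 → s = 42.9221

42.9221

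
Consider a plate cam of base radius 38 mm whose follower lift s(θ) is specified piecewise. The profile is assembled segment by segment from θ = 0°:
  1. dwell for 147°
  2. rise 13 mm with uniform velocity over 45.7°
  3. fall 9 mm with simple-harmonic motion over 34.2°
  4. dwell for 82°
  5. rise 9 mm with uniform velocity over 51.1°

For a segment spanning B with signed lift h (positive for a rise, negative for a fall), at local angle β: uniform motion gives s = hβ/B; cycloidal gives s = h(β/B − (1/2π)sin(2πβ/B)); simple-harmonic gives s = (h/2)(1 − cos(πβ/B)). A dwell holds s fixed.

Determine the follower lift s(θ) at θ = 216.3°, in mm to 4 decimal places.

seg 1 [0°–147°] dwell: s stays 0.0000
seg 2 [147°–192.7°] uniform, h=13: full span → s += 13 → s = 13.0000
seg 3 [192.7°–226.9°] simple-harmonic, h=-9: θ=216.3° here. β=23.6, B=34.2. -9/2·(1 − cos(π·0.6901)) = -7.0301 → s = 5.9699

5.9699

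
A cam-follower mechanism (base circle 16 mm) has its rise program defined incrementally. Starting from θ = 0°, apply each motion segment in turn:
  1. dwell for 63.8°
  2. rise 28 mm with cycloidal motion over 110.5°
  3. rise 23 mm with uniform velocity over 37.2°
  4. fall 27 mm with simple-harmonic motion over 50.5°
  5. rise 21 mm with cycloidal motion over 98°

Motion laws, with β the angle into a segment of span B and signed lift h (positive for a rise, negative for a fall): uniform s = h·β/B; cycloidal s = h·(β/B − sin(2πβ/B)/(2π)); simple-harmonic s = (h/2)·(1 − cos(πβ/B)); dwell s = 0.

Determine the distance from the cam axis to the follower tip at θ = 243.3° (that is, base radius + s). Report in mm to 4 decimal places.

seg 1 [0°–63.8°] dwell: s stays 0.0000
seg 2 [63.8°–174.3°] cycloidal, h=28: full span → s += 28 → s = 28.0000
seg 3 [174.3°–211.5°] uniform, h=23: full span → s += 23 → s = 51.0000
seg 4 [211.5°–262°] simple-harmonic, h=-27: θ=243.3° here. β=31.8, B=50.5. -27/2·(1 − cos(π·0.6297)) = -18.8499 → s = 32.1501
radial distance = base radius + s = 16 + 32.1501 = 48.1501

48.1501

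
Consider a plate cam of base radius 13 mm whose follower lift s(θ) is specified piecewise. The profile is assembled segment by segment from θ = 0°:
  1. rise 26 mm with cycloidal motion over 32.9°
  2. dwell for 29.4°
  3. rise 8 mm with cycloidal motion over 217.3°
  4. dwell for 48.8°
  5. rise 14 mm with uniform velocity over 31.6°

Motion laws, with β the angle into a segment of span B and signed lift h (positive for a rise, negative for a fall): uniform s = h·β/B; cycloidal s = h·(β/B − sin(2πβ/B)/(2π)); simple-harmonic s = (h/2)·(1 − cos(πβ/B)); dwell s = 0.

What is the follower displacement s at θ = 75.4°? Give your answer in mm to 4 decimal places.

seg 1 [0°–32.9°] cycloidal, h=26: full span → s += 26 → s = 26.0000
seg 2 [32.9°–62.3°] dwell: s stays 26.0000
seg 3 [62.3°–279.6°] cycloidal, h=8: θ=75.4° here. β=13.1, B=217.3. 8·(0.0603 − sin(2π·0.0603)/(2π)) = 0.0115 → s = 26.0115

26.0115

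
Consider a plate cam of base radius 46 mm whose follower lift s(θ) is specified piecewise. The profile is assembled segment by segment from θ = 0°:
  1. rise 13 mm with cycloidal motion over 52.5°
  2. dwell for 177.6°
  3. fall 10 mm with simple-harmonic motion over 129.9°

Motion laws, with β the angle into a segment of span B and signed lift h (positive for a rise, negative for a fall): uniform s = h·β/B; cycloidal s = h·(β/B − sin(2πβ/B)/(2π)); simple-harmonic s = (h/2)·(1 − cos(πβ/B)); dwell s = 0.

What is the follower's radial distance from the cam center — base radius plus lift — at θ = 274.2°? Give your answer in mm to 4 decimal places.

seg 1 [0°–52.5°] cycloidal, h=13: full span → s += 13 → s = 13.0000
seg 2 [52.5°–230.1°] dwell: s stays 13.0000
seg 3 [230.1°–360°] simple-harmonic, h=-10: θ=274.2° here. β=44.1, B=129.9. -10/2·(1 − cos(π·0.3395)) = -2.5842 → s = 10.4158
radial distance = base radius + s = 46 + 10.4158 = 56.4158

56.4158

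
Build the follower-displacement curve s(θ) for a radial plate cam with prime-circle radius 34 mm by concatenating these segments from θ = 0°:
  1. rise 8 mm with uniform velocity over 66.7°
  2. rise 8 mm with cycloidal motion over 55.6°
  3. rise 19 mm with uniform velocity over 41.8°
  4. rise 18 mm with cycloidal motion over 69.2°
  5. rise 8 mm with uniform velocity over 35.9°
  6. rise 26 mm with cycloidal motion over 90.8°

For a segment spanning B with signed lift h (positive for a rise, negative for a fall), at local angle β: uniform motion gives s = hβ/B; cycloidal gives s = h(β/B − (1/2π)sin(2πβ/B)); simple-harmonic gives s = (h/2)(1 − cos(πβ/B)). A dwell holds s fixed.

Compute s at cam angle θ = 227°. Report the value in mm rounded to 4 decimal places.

seg 1 [0°–66.7°] uniform, h=8: full span → s += 8 → s = 8.0000
seg 2 [66.7°–122.3°] cycloidal, h=8: full span → s += 8 → s = 16.0000
seg 3 [122.3°–164.1°] uniform, h=19: full span → s += 19 → s = 35.0000
seg 4 [164.1°–233.3°] cycloidal, h=18: θ=227° here. β=62.9, B=69.2. 18·(0.9090 − sin(2π·0.9090)/(2π)) = 17.9121 → s = 52.9121

52.9121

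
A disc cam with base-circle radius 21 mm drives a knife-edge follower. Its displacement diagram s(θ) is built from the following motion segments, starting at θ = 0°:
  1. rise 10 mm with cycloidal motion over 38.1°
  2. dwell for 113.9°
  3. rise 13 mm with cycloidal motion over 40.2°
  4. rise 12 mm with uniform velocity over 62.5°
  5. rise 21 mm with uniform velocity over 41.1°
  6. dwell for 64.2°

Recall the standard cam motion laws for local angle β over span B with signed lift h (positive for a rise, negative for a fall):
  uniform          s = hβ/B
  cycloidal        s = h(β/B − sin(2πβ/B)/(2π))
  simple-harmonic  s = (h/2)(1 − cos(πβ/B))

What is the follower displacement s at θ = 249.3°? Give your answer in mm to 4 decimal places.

seg 1 [0°–38.1°] cycloidal, h=10: full span → s += 10 → s = 10.0000
seg 2 [38.1°–152°] dwell: s stays 10.0000
seg 3 [152°–192.2°] cycloidal, h=13: full span → s += 13 → s = 23.0000
seg 4 [192.2°–254.7°] uniform, h=12: θ=249.3° here. β=57.1, B=62.5. 12·57.1/62.5 = 10.9632 → s = 33.9632

33.9632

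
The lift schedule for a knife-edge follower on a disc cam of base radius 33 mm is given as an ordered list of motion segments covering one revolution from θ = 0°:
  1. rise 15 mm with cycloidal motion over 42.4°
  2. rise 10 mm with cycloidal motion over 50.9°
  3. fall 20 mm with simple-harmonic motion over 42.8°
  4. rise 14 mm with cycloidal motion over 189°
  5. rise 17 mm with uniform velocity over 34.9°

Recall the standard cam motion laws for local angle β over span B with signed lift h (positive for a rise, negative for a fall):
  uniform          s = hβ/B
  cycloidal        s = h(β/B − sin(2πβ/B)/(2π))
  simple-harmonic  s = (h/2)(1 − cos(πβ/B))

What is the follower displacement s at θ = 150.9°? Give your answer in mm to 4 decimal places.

seg 1 [0°–42.4°] cycloidal, h=15: full span → s += 15 → s = 15.0000
seg 2 [42.4°–93.3°] cycloidal, h=10: full span → s += 10 → s = 25.0000
seg 3 [93.3°–136.1°] simple-harmonic, h=-20: full span → s += -20 → s = 5.0000
seg 4 [136.1°–325.1°] cycloidal, h=14: θ=150.9° here. β=14.8, B=189. 14·(0.0783 − sin(2π·0.0783)/(2π)) = 0.0437 → s = 5.0437

5.0437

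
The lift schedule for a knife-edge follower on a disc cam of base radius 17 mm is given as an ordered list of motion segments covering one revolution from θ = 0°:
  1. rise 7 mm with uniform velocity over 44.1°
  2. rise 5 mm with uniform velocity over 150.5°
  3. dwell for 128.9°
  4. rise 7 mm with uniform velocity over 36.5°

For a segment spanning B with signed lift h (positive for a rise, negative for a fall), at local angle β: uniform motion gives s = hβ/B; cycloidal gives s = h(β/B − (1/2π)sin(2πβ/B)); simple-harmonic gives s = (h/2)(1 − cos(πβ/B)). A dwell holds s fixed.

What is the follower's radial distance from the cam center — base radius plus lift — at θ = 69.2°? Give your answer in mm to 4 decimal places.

seg 1 [0°–44.1°] uniform, h=7: full span → s += 7 → s = 7.0000
seg 2 [44.1°–194.6°] uniform, h=5: θ=69.2° here. β=25.1, B=150.5. 5·25.1/150.5 = 0.8339 → s = 7.8339
radial distance = base radius + s = 17 + 7.8339 = 24.8339

24.8339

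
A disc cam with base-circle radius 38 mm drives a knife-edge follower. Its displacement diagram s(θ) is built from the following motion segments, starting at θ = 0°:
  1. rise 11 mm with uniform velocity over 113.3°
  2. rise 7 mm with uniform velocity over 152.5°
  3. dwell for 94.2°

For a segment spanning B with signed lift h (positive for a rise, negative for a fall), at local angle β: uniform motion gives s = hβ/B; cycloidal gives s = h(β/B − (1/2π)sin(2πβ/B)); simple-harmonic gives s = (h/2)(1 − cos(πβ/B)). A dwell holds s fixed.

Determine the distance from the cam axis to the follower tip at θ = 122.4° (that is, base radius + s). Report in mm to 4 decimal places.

seg 1 [0°–113.3°] uniform, h=11: full span → s += 11 → s = 11.0000
seg 2 [113.3°–265.8°] uniform, h=7: θ=122.4° here. β=9.1, B=152.5. 7·9.1/152.5 = 0.4177 → s = 11.4177
radial distance = base radius + s = 38 + 11.4177 = 49.4177

49.4177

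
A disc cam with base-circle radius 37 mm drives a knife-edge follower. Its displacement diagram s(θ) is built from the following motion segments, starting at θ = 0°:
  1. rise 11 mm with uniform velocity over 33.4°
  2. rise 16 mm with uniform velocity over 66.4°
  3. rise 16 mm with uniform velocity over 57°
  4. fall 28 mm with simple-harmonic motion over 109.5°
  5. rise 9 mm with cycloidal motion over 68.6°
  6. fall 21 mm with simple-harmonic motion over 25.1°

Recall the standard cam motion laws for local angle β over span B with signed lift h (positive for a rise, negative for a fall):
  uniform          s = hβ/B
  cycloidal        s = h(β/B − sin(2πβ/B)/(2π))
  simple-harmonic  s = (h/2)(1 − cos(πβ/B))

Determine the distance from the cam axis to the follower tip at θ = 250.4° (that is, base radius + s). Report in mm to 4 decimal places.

seg 1 [0°–33.4°] uniform, h=11: full span → s += 11 → s = 11.0000
seg 2 [33.4°–99.8°] uniform, h=16: full span → s += 16 → s = 27.0000
seg 3 [99.8°–156.8°] uniform, h=16: full span → s += 16 → s = 43.0000
seg 4 [156.8°–266.3°] simple-harmonic, h=-28: θ=250.4° here. β=93.6, B=109.5. -28/2·(1 − cos(π·0.8548)) = -26.5684 → s = 16.4316
radial distance = base radius + s = 37 + 16.4316 = 53.4316

53.4316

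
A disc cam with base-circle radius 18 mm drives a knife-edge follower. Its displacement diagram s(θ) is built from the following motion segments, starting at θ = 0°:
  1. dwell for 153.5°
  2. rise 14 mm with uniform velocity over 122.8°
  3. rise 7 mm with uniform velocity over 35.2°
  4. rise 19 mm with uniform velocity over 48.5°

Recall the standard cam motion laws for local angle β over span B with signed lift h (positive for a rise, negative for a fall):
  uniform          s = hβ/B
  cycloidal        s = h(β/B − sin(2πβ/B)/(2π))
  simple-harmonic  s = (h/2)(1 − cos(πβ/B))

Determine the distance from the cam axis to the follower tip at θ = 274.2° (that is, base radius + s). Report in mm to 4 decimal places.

seg 1 [0°–153.5°] dwell: s stays 0.0000
seg 2 [153.5°–276.3°] uniform, h=14: θ=274.2° here. β=120.7, B=122.8. 14·120.7/122.8 = 13.7606 → s = 13.7606
radial distance = base radius + s = 18 + 13.7606 = 31.7606

31.7606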